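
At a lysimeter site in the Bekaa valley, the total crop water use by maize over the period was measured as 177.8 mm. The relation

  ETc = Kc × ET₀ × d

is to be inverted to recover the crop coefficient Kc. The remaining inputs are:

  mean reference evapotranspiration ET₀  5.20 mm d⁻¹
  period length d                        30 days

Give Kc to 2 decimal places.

ETc = Kc × ET₀ × d  ⇒  Kc = ETc / (ET₀ × d)
Kc = 177.8 / (5.20 × 30) = 177.8 / 156.00 = 1.1397

1.14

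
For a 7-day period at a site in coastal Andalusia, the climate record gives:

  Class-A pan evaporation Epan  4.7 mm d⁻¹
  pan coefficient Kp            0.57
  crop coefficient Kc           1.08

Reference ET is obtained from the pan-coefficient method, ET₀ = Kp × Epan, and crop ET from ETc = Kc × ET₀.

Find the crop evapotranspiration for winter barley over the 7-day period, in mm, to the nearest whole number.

20 mm

ET₀ = 0.57 × 4.7 = 2.6790 mm/d
ETc = Kc × ET₀ = 1.08 × 2.6790 = 2.8933 mm/d
Over 7 days: 2.8933 × 7 = 20.253 mm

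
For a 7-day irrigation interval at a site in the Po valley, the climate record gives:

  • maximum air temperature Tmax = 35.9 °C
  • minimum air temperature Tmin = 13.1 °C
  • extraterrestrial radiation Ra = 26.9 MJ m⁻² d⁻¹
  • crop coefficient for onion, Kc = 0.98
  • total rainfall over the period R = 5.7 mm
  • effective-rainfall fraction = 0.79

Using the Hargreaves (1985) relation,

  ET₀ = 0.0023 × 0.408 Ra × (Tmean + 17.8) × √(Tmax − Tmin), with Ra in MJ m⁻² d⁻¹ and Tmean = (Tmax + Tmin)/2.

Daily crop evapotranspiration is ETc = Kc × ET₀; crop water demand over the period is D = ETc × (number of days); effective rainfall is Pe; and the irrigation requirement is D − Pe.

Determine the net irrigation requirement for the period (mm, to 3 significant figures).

Tmean = (35.9 + 13.1)/2 = 24.50 °C
0.408 Ra = 0.408 × 26.9 = 10.9752 mm/d equivalent
ET₀ = 0.0023 × 10.9752 × (24.50 + 17.8) × √22.8 = 0.0023 × 10.9752 × 42.30 × 4.7749 = 5.0985 mm/d
ETc = Kc × ET₀ = 0.98 × 5.0985 = 4.9965 mm/d
Crop demand D = ETc × 7 d = 4.9965 × 7 = 34.976 mm
Pe = 0.79 × 5.7 = 4.503 mm
D − Pe = 34.976 − 4.503 = 30.473 mm

30.5 mm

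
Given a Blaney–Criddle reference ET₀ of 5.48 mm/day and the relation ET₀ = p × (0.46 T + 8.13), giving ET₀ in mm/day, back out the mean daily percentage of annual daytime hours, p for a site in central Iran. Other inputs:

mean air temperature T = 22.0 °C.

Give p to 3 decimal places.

p = ET₀ / (0.46 T + 8.13) = 5.48 / (0.46 × 22.0 + 8.13) = 5.48 / 18.250 = 0.3003

0.300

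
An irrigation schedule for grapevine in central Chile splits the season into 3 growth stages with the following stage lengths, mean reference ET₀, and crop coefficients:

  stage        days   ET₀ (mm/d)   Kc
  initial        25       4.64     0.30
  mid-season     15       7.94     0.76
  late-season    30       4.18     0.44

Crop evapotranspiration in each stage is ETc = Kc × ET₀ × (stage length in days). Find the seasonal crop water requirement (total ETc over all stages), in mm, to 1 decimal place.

initial: 0.30 × 4.64 × 25 = 34.80 mm
mid-season: 0.76 × 7.94 × 15 = 90.52 mm
late-season: 0.44 × 4.18 × 30 = 55.18 mm
Seasonal total = 180.50 mm

180.5 mm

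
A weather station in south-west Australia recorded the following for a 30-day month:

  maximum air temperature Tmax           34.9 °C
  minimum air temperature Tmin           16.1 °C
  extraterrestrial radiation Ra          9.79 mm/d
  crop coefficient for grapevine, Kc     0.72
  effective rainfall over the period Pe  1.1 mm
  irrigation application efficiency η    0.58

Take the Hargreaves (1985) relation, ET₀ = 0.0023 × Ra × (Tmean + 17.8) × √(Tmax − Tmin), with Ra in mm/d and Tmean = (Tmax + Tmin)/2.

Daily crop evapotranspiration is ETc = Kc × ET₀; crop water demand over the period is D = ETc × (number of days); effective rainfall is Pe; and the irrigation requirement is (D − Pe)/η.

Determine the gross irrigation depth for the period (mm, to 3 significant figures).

Tmean = (34.9 + 16.1)/2 = 25.50 °C
ET₀ = 0.0023 × 9.79 × (25.50 + 17.8) × √18.8 = 0.0023 × 9.79 × 43.30 × 4.3359 = 4.2274 mm/d
ETc = Kc × ET₀ = 0.72 × 4.2274 = 3.0437 mm/d
Crop demand D = ETc × 30 d = 3.0437 × 30 = 91.311 mm
D − Pe = 91.311 − 1.1 = 90.211 mm
Gross irrigation = 90.211 / 0.58 = 155.536 mm

156 mm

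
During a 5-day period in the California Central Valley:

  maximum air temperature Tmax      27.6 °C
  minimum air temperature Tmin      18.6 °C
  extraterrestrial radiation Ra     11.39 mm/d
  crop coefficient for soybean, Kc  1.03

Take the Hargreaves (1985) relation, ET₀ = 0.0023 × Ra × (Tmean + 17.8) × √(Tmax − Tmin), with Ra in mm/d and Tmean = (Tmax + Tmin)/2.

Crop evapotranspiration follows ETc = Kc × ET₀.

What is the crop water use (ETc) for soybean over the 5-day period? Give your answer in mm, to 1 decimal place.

16.6 mm

Tmean = (27.6 + 18.6)/2 = 23.10 °C
ET₀ = 0.0023 × 11.39 × (23.10 + 17.8) × √9.0 = 0.0023 × 11.39 × 40.90 × 3.0000 = 3.2144 mm/d
ETc = Kc × ET₀ = 1.03 × 3.2144 = 3.3108 mm/d
Over 5 days: 3.3108 × 5 = 16.554 mm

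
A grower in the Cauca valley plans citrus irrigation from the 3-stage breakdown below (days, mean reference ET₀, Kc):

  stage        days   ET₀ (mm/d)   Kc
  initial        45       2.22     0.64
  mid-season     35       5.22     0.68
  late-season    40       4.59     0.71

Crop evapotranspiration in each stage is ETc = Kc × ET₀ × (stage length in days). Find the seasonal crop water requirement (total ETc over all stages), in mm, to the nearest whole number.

319 mm

initial: 0.64 × 2.22 × 45 = 63.94 mm
mid-season: 0.68 × 5.22 × 35 = 124.24 mm
late-season: 0.71 × 4.59 × 40 = 130.36 mm
Seasonal total = 318.54 mm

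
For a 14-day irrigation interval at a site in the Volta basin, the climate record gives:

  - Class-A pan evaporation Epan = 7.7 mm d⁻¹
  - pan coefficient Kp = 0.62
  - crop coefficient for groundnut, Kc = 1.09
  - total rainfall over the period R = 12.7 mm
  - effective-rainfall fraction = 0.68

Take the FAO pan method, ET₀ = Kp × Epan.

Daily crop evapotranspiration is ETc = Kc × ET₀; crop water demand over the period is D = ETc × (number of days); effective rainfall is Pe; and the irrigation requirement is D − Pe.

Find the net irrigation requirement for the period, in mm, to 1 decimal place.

ET₀ = 0.62 × 7.7 = 4.7740 mm/d
ETc = Kc × ET₀ = 1.09 × 4.7740 = 5.2037 mm/d
Crop demand D = ETc × 14 d = 5.2037 × 14 = 72.852 mm
Pe = 0.68 × 12.7 = 8.636 mm
D − Pe = 72.852 − 8.636 = 64.216 mm

64.2 mm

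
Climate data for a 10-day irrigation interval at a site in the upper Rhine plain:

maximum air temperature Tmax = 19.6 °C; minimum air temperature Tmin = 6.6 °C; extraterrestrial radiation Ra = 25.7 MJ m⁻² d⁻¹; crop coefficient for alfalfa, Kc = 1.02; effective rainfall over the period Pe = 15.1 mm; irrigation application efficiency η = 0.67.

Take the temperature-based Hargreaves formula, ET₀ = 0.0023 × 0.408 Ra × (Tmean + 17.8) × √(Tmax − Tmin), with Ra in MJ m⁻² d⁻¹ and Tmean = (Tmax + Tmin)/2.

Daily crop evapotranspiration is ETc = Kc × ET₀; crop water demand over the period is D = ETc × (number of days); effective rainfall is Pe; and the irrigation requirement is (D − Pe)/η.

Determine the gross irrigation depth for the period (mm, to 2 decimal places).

18.37 mm

Tmean = (19.6 + 6.6)/2 = 13.10 °C
0.408 Ra = 0.408 × 25.7 = 10.4856 mm/d equivalent
ET₀ = 0.0023 × 10.4856 × (13.10 + 17.8) × √13.0 = 0.0023 × 10.4856 × 30.90 × 3.6056 = 2.6869 mm/d
ETc = Kc × ET₀ = 1.02 × 2.6869 = 2.7406 mm/d
Crop demand D = ETc × 10 d = 2.7406 × 10 = 27.406 mm
D − Pe = 27.406 − 15.1 = 12.306 mm
Gross irrigation = 12.306 / 0.67 = 18.367 mm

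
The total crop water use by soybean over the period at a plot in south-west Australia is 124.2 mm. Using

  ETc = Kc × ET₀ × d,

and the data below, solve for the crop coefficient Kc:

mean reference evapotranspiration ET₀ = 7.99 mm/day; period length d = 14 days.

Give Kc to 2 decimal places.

1.11

ETc = Kc × ET₀ × d  ⇒  Kc = ETc / (ET₀ × d)
Kc = 124.2 / (7.99 × 14) = 124.2 / 111.86 = 1.1103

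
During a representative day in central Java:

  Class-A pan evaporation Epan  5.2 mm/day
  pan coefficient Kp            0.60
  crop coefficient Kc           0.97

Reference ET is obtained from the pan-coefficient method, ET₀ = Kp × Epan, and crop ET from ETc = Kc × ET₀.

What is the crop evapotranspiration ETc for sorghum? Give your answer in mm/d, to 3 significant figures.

ET₀ = 0.60 × 5.2 = 3.1200 mm/d
ETc = Kc × ET₀ = 0.97 × 3.1200 = 3.0264 mm/d

3.03 mm/d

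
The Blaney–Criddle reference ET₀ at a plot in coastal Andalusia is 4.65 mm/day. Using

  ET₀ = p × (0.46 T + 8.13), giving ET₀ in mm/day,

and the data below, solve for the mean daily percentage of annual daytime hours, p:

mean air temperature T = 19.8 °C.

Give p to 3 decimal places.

0.270

p = ET₀ / (0.46 T + 8.13) = 4.65 / (0.46 × 19.8 + 8.13) = 4.65 / 17.238 = 0.2698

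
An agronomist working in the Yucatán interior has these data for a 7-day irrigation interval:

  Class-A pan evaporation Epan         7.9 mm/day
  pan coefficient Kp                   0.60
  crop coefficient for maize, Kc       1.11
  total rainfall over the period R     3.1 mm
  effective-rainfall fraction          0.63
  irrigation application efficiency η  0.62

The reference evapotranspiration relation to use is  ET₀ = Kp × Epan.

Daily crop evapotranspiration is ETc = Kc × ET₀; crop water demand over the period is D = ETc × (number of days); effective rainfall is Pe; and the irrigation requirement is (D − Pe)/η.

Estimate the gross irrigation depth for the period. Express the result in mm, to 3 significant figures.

ET₀ = 0.60 × 7.9 = 4.7400 mm/d
ETc = Kc × ET₀ = 1.11 × 4.7400 = 5.2614 mm/d
Crop demand D = ETc × 7 d = 5.2614 × 7 = 36.830 mm
Pe = 0.63 × 3.1 = 1.953 mm
D − Pe = 36.830 − 1.953 = 34.877 mm
Gross irrigation = 34.877 / 0.62 = 56.253 mm

56.3 mm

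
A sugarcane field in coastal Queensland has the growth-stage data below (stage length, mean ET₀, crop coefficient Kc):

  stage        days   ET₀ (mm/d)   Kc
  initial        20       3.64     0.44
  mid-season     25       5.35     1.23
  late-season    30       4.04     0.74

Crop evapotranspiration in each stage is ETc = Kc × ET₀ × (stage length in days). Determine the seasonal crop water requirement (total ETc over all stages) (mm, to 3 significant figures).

286 mm

initial: 0.44 × 3.64 × 20 = 32.03 mm
mid-season: 1.23 × 5.35 × 25 = 164.51 mm
late-season: 0.74 × 4.04 × 30 = 89.69 mm
Seasonal total = 286.23 mm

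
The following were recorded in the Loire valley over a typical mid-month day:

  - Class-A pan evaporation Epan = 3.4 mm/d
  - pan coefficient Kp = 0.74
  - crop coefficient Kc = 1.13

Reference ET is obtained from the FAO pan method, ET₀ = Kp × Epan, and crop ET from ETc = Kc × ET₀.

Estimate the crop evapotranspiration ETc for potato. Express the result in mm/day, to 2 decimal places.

2.84 mm/day

ET₀ = 0.74 × 3.4 = 2.5160 mm/d
ETc = Kc × ET₀ = 1.13 × 2.5160 = 2.8431 mm/d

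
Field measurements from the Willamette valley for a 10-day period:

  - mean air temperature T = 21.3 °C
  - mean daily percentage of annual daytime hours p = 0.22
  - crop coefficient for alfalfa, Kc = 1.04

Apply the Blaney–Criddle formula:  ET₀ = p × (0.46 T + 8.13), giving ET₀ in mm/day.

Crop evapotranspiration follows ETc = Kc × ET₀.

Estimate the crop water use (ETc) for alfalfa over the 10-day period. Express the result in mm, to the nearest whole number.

41 mm

ET₀ = 0.22 × (0.46 × 21.3 + 8.13) = 0.22 × 17.928 = 3.9442 mm/d
ETc = Kc × ET₀ = 1.04 × 3.9442 = 4.1020 mm/d
Over 10 days: 4.1020 × 10 = 41.020 mm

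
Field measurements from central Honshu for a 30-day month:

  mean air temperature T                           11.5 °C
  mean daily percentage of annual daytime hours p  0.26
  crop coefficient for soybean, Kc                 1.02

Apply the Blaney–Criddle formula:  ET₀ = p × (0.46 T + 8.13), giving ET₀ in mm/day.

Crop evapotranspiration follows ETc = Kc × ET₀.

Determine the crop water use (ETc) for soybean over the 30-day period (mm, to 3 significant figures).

ET₀ = 0.26 × (0.46 × 11.5 + 8.13) = 0.26 × 13.420 = 3.4892 mm/d
ETc = Kc × ET₀ = 1.02 × 3.4892 = 3.5590 mm/d
Over 30 days: 3.5590 × 30 = 106.770 mm

107 mm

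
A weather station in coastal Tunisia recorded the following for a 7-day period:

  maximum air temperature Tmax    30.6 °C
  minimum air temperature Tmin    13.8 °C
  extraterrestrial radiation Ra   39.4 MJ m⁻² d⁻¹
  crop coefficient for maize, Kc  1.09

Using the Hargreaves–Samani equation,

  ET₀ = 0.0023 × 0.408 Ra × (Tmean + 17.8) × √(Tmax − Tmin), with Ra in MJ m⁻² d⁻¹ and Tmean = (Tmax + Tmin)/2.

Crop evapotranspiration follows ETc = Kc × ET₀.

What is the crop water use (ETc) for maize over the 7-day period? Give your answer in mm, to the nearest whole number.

Tmean = (30.6 + 13.8)/2 = 22.20 °C
0.408 Ra = 0.408 × 39.4 = 16.0752 mm/d equivalent
ET₀ = 0.0023 × 16.0752 × (22.20 + 17.8) × √16.8 = 0.0023 × 16.0752 × 40.00 × 4.0988 = 6.0618 mm/d
ETc = Kc × ET₀ = 1.09 × 6.0618 = 6.6074 mm/d
Over 7 days: 6.6074 × 7 = 46.252 mm

46 mm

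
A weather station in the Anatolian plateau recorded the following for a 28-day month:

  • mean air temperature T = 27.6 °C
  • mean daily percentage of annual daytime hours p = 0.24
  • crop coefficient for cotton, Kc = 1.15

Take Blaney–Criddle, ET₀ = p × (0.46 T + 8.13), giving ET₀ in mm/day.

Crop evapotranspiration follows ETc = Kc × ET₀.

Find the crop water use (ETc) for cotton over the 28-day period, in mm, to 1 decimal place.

160.9 mm

ET₀ = 0.24 × (0.46 × 27.6 + 8.13) = 0.24 × 20.826 = 4.9982 mm/d
ETc = Kc × ET₀ = 1.15 × 4.9982 = 5.7479 mm/d
Over 28 days: 5.7479 × 28 = 160.941 mm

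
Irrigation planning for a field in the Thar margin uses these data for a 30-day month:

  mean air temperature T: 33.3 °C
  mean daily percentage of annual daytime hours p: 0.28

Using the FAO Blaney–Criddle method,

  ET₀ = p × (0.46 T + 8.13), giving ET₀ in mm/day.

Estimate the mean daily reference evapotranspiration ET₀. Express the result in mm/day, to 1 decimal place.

ET₀ = 0.28 × (0.46 × 33.3 + 8.13) = 0.28 × 23.448 = 6.5654 mm/d

6.6 mm/day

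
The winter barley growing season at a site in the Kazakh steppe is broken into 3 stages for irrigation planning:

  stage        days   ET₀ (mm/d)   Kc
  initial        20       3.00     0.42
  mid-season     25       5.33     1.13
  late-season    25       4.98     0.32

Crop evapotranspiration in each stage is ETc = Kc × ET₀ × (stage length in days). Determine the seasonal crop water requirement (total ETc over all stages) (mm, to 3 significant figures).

initial: 0.42 × 3.00 × 20 = 25.20 mm
mid-season: 1.13 × 5.33 × 25 = 150.57 mm
late-season: 0.32 × 4.98 × 25 = 39.84 mm
Seasonal total = 215.61 mm

216 mm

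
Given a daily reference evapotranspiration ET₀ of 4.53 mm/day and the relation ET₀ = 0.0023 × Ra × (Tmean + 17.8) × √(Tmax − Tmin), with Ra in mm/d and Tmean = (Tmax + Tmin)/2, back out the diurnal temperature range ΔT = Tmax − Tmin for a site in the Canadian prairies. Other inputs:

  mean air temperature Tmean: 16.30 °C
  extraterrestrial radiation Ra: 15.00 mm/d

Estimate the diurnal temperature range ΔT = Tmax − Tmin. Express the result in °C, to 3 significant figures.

√ΔT = ET₀ / [0.0023 × Ra × (Tmean+17.8)] = 4.53 / (0.0023 × 15.00 × 34.10) = 3.8506
ΔT = 3.8506² = 14.827 °C

14.8 °C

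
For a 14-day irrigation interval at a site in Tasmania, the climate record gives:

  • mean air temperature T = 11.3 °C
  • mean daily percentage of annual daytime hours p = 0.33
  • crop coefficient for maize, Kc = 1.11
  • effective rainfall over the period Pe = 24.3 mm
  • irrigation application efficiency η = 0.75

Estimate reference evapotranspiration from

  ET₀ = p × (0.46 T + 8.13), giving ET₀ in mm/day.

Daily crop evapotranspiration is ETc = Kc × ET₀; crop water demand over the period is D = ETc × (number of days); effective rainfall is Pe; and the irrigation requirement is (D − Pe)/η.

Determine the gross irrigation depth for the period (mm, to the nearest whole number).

59 mm

ET₀ = 0.33 × (0.46 × 11.3 + 8.13) = 0.33 × 13.328 = 4.3982 mm/d
ETc = Kc × ET₀ = 1.11 × 4.3982 = 4.8820 mm/d
Crop demand D = ETc × 14 d = 4.8820 × 14 = 68.348 mm
D − Pe = 68.348 − 24.3 = 44.048 mm
Gross irrigation = 44.048 / 0.75 = 58.731 mm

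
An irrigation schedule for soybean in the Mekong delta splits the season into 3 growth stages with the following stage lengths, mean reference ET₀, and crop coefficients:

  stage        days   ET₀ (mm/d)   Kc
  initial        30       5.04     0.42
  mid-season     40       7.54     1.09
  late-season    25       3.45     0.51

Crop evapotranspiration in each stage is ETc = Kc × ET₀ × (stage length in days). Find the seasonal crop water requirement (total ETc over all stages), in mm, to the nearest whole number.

436 mm

initial: 0.42 × 5.04 × 30 = 63.50 mm
mid-season: 1.09 × 7.54 × 40 = 328.74 mm
late-season: 0.51 × 3.45 × 25 = 43.99 mm
Seasonal total = 436.23 mm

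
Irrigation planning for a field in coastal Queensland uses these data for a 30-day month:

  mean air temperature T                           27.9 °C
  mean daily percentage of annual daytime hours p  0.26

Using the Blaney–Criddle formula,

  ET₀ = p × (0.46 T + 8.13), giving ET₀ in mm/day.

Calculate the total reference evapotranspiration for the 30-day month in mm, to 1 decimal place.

ET₀ = 0.26 × (0.46 × 27.9 + 8.13) = 0.26 × 20.964 = 5.4506 mm/d
Monthly total = 5.4506 × 30 = 163.518 mm

163.5 mm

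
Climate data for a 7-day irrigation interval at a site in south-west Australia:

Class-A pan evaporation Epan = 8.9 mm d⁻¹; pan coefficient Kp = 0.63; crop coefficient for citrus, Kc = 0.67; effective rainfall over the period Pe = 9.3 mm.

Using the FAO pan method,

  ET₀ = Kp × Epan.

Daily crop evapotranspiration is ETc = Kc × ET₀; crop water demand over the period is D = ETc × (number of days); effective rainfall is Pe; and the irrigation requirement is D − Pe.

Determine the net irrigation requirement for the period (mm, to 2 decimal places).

17.00 mm

ET₀ = 0.63 × 8.9 = 5.6070 mm/d
ETc = Kc × ET₀ = 0.67 × 5.6070 = 3.7567 mm/d
Crop demand D = ETc × 7 d = 3.7567 × 7 = 26.297 mm
D − Pe = 26.297 − 9.3 = 16.997 mm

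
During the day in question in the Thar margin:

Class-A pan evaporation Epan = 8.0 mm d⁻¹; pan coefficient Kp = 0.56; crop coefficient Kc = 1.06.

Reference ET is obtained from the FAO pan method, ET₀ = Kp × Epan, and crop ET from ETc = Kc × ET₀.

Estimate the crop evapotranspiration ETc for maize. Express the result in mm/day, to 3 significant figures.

ET₀ = 0.56 × 8.0 = 4.4800 mm/d
ETc = Kc × ET₀ = 1.06 × 4.4800 = 4.7488 mm/d

4.75 mm/day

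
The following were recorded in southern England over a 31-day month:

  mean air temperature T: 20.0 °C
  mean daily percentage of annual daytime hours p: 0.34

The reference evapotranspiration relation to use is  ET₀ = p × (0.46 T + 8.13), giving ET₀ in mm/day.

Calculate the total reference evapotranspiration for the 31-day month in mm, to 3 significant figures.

ET₀ = 0.34 × (0.46 × 20.0 + 8.13) = 0.34 × 17.330 = 5.8922 mm/d
Monthly total = 5.8922 × 31 = 182.658 mm

183 mm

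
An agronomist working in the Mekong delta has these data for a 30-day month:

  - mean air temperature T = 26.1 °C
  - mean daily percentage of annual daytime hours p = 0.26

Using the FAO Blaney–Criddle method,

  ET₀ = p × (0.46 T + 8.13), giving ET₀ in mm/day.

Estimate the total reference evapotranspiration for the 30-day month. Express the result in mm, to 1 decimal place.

157.1 mm

ET₀ = 0.26 × (0.46 × 26.1 + 8.13) = 0.26 × 20.136 = 5.2354 mm/d
Monthly total = 5.2354 × 30 = 157.062 mm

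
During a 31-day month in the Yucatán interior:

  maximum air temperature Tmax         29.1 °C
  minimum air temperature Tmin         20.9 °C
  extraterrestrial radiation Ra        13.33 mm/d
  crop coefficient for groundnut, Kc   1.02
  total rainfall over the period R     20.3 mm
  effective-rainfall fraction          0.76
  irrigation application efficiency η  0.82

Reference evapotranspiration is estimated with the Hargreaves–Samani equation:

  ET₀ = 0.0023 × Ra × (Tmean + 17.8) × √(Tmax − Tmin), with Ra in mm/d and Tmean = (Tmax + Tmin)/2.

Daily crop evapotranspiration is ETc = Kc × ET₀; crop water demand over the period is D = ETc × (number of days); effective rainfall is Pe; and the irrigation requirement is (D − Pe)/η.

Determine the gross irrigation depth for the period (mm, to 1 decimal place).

126.1 mm

Tmean = (29.1 + 20.9)/2 = 25.00 °C
ET₀ = 0.0023 × 13.33 × (25.00 + 17.8) × √8.2 = 0.0023 × 13.33 × 42.80 × 2.8636 = 3.7576 mm/d
ETc = Kc × ET₀ = 1.02 × 3.7576 = 3.8328 mm/d
Crop demand D = ETc × 31 d = 3.8328 × 31 = 118.817 mm
Pe = 0.76 × 20.3 = 15.428 mm
D − Pe = 118.817 − 15.428 = 103.389 mm
Gross irrigation = 103.389 / 0.82 = 126.084 mm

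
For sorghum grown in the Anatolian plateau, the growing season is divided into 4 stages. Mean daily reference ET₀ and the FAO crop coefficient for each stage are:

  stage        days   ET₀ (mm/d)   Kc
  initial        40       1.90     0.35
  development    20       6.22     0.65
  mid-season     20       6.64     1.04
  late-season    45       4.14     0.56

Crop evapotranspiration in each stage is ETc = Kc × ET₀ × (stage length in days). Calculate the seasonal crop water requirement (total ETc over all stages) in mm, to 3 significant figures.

initial: 0.35 × 1.90 × 40 = 26.60 mm
development: 0.65 × 6.22 × 20 = 80.86 mm
mid-season: 1.04 × 6.64 × 20 = 138.11 mm
late-season: 0.56 × 4.14 × 45 = 104.33 mm
Seasonal total = 349.90 mm

350 mm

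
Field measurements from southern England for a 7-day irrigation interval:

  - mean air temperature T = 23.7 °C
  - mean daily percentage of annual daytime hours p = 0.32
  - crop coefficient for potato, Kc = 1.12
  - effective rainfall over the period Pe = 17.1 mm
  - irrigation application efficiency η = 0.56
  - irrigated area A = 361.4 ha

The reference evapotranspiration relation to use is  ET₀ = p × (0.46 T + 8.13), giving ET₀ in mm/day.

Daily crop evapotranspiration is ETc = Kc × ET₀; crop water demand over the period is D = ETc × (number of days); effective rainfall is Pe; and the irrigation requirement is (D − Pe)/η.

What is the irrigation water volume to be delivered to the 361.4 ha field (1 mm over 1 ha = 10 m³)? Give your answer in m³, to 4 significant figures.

197800 m³

ET₀ = 0.32 × (0.46 × 23.7 + 8.13) = 0.32 × 19.032 = 6.0902 mm/d
ETc = Kc × ET₀ = 1.12 × 6.0902 = 6.8210 mm/d
Crop demand D = ETc × 7 d = 6.8210 × 7 = 47.747 mm
D − Pe = 47.747 − 17.1 = 30.647 mm
Gross irrigation = 30.647 / 0.56 = 54.727 mm
Volume = 54.727 mm × 361.4 ha × 10 = 197783.4 m³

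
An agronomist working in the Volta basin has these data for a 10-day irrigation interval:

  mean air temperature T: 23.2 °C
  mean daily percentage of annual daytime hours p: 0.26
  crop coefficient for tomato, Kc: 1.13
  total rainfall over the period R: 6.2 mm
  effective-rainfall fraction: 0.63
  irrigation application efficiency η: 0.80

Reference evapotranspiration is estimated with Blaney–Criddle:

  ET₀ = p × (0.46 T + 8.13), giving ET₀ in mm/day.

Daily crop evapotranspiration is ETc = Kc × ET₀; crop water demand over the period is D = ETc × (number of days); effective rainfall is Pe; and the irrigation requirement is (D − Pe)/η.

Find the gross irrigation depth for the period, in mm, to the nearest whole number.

ET₀ = 0.26 × (0.46 × 23.2 + 8.13) = 0.26 × 18.802 = 4.8885 mm/d
ETc = Kc × ET₀ = 1.13 × 4.8885 = 5.5240 mm/d
Crop demand D = ETc × 10 d = 5.5240 × 10 = 55.240 mm
Pe = 0.63 × 6.2 = 3.906 mm
D − Pe = 55.240 − 3.906 = 51.334 mm
Gross irrigation = 51.334 / 0.80 = 64.168 mm

64 mm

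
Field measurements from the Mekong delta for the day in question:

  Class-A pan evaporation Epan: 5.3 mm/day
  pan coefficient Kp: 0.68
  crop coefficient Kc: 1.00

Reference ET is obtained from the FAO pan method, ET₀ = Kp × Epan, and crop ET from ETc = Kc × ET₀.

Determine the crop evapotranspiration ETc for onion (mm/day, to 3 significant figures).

3.60 mm/day

ET₀ = 0.68 × 5.3 = 3.6040 mm/d
ETc = Kc × ET₀ = 1.00 × 3.6040 = 3.6040 mm/d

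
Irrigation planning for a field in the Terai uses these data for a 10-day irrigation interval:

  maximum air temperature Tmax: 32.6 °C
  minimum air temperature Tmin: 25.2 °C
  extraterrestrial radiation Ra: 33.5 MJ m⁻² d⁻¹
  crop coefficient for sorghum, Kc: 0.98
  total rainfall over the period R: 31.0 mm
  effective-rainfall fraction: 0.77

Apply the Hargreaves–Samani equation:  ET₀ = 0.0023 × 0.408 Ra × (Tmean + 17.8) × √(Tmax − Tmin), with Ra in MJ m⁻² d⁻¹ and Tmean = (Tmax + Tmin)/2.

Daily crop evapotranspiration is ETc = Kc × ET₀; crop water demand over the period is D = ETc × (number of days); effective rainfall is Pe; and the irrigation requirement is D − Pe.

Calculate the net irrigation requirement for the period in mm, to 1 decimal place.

Tmean = (32.6 + 25.2)/2 = 28.90 °C
0.408 Ra = 0.408 × 33.5 = 13.6680 mm/d equivalent
ET₀ = 0.0023 × 13.6680 × (28.90 + 17.8) × √7.4 = 0.0023 × 13.6680 × 46.70 × 2.7203 = 3.9936 mm/d
ETc = Kc × ET₀ = 0.98 × 3.9936 = 3.9137 mm/d
Crop demand D = ETc × 10 d = 3.9137 × 10 = 39.137 mm
Pe = 0.77 × 31.0 = 23.870 mm
D − Pe = 39.137 − 23.870 = 15.267 mm

15.3 mm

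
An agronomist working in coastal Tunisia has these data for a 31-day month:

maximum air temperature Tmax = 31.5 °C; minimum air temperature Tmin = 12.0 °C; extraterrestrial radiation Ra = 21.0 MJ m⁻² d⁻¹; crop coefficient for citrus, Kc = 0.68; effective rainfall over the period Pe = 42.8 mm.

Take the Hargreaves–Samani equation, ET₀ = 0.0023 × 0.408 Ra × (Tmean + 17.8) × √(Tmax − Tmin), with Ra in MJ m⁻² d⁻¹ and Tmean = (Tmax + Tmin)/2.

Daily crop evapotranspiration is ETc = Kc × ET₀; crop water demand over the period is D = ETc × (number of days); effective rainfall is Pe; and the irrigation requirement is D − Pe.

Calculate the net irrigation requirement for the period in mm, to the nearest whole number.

Tmean = (31.5 + 12.0)/2 = 21.75 °C
0.408 Ra = 0.408 × 21.0 = 8.5680 mm/d equivalent
ET₀ = 0.0023 × 8.5680 × (21.75 + 17.8) × √19.5 = 0.0023 × 8.5680 × 39.55 × 4.4159 = 3.4417 mm/d
ETc = Kc × ET₀ = 0.68 × 3.4417 = 2.3404 mm/d
Crop demand D = ETc × 31 d = 2.3404 × 31 = 72.552 mm
D − Pe = 72.552 − 42.8 = 29.752 mm

30 mm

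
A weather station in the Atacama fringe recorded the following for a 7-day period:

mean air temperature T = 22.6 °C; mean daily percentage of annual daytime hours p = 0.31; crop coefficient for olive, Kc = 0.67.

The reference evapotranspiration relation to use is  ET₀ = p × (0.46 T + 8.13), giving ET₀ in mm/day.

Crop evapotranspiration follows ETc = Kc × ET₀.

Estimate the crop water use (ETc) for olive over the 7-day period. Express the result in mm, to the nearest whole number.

ET₀ = 0.31 × (0.46 × 22.6 + 8.13) = 0.31 × 18.526 = 5.7431 mm/d
ETc = Kc × ET₀ = 0.67 × 5.7431 = 3.8479 mm/d
Over 7 days: 3.8479 × 7 = 26.935 mm

27 mm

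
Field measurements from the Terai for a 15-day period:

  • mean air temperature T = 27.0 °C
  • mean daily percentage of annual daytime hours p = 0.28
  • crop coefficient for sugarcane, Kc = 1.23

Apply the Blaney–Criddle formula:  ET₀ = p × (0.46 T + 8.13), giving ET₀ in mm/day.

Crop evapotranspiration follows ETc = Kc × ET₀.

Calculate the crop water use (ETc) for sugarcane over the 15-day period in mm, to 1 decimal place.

106.2 mm

ET₀ = 0.28 × (0.46 × 27.0 + 8.13) = 0.28 × 20.550 = 5.7540 mm/d
ETc = Kc × ET₀ = 1.23 × 5.7540 = 7.0774 mm/d
Over 15 days: 7.0774 × 15 = 106.161 mm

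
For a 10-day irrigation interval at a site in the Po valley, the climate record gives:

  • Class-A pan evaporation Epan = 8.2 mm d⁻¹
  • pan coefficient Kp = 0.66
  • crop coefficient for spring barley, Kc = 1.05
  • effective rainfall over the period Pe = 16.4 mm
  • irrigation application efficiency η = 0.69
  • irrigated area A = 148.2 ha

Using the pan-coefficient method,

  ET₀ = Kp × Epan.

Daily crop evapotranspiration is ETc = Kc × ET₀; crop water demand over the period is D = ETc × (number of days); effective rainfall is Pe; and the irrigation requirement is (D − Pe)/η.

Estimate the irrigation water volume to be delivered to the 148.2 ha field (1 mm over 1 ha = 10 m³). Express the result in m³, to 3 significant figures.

ET₀ = 0.66 × 8.2 = 5.4120 mm/d
ETc = Kc × ET₀ = 1.05 × 5.4120 = 5.6826 mm/d
Crop demand D = ETc × 10 d = 5.6826 × 10 = 56.826 mm
D − Pe = 56.826 − 16.4 = 40.426 mm
Gross irrigation = 40.426 / 0.69 = 58.588 mm
Volume = 58.588 mm × 148.2 ha × 10 = 86827.4 m³

86800 m³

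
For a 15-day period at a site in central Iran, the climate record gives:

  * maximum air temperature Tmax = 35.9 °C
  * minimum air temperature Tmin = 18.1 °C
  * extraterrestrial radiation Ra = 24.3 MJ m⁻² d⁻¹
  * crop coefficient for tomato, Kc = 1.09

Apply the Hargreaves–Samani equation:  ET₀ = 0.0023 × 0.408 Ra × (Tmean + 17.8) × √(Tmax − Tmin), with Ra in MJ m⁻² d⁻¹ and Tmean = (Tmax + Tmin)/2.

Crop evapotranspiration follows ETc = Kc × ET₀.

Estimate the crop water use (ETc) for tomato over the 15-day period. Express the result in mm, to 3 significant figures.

Tmean = (35.9 + 18.1)/2 = 27.00 °C
0.408 Ra = 0.408 × 24.3 = 9.9144 mm/d equivalent
ET₀ = 0.0023 × 9.9144 × (27.00 + 17.8) × √17.8 = 0.0023 × 9.9144 × 44.80 × 4.2190 = 4.3100 mm/d
ETc = Kc × ET₀ = 1.09 × 4.3100 = 4.6979 mm/d
Over 15 days: 4.6979 × 15 = 70.469 mm

70.5 mm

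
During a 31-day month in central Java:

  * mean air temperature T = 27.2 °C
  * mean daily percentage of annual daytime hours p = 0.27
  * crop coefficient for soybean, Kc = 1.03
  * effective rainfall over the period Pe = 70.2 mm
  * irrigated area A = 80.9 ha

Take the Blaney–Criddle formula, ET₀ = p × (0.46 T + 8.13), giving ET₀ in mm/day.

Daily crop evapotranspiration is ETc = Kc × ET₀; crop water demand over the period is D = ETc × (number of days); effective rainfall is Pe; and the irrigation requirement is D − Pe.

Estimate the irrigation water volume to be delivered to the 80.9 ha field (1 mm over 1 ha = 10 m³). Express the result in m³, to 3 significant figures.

ET₀ = 0.27 × (0.46 × 27.2 + 8.13) = 0.27 × 20.642 = 5.5733 mm/d
ETc = Kc × ET₀ = 1.03 × 5.5733 = 5.7405 mm/d
Crop demand D = ETc × 31 d = 5.7405 × 31 = 177.956 mm
D − Pe = 177.956 − 70.2 = 107.756 mm
Volume = 107.756 mm × 80.9 ha × 10 = 87174.6 m³

87200 m³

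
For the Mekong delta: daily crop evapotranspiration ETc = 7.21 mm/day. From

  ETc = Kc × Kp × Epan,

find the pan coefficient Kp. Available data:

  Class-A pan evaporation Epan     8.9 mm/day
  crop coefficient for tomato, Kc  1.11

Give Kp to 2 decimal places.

0.73

ETc = Kc × Kp × Epan  ⇒  Kp = ETc / (Kc × Epan)
Kp = 7.21 / (1.11 × 8.9) = 7.21 / 9.879 = 0.7298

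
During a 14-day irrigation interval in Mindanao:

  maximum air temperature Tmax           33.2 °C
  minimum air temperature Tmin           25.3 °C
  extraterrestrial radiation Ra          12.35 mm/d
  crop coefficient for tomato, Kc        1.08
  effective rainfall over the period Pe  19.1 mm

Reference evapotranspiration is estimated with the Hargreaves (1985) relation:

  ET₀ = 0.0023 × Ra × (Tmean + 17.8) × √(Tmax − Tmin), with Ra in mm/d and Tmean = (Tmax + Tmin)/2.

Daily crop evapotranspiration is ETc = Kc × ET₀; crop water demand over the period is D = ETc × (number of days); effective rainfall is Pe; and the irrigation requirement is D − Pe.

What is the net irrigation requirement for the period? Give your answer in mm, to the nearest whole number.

38 mm

Tmean = (33.2 + 25.3)/2 = 29.25 °C
ET₀ = 0.0023 × 12.35 × (29.25 + 17.8) × √7.9 = 0.0023 × 12.35 × 47.05 × 2.8107 = 3.7564 mm/d
ETc = Kc × ET₀ = 1.08 × 3.7564 = 4.0569 mm/d
Crop demand D = ETc × 14 d = 4.0569 × 14 = 56.797 mm
D − Pe = 56.797 − 19.1 = 37.697 mm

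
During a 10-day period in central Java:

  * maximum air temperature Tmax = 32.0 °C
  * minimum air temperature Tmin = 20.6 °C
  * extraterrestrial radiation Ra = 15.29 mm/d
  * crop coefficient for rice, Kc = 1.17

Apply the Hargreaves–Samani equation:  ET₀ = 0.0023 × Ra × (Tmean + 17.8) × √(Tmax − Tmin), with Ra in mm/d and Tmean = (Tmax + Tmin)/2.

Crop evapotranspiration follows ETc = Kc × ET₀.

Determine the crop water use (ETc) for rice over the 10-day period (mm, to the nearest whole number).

Tmean = (32.0 + 20.6)/2 = 26.30 °C
ET₀ = 0.0023 × 15.29 × (26.30 + 17.8) × √11.4 = 0.0023 × 15.29 × 44.10 × 3.3764 = 5.2363 mm/d
ETc = Kc × ET₀ = 1.17 × 5.2363 = 6.1265 mm/d
Over 10 days: 6.1265 × 10 = 61.265 mm

61 mm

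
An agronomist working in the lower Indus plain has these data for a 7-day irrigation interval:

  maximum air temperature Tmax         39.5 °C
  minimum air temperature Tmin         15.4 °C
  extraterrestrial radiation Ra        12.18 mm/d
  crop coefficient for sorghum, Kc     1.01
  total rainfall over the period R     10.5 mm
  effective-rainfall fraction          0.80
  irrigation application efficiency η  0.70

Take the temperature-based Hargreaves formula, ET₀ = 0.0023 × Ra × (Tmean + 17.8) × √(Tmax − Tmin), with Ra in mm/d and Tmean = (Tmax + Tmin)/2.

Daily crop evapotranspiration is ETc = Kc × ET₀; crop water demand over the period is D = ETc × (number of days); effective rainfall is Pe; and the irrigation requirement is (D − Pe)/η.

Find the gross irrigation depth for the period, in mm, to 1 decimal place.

Tmean = (39.5 + 15.4)/2 = 27.45 °C
ET₀ = 0.0023 × 12.18 × (27.45 + 17.8) × √24.1 = 0.0023 × 12.18 × 45.25 × 4.9092 = 6.2231 mm/d
ETc = Kc × ET₀ = 1.01 × 6.2231 = 6.2853 mm/d
Crop demand D = ETc × 7 d = 6.2853 × 7 = 43.997 mm
Pe = 0.80 × 10.5 = 8.400 mm
D − Pe = 43.997 − 8.400 = 35.597 mm
Gross irrigation = 35.597 / 0.70 = 50.853 mm

50.9 mm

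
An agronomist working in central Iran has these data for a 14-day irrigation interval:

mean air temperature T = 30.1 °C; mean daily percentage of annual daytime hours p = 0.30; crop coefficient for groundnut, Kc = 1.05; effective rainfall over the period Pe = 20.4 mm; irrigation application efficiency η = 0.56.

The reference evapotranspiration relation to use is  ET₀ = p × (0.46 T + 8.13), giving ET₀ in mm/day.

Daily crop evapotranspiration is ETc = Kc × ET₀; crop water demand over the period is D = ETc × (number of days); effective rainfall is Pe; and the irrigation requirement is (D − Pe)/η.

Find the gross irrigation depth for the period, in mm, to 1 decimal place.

ET₀ = 0.30 × (0.46 × 30.1 + 8.13) = 0.30 × 21.976 = 6.5928 mm/d
ETc = Kc × ET₀ = 1.05 × 6.5928 = 6.9224 mm/d
Crop demand D = ETc × 14 d = 6.9224 × 14 = 96.914 mm
D − Pe = 96.914 − 20.4 = 76.514 mm
Gross irrigation = 76.514 / 0.56 = 136.632 mm

136.6 mm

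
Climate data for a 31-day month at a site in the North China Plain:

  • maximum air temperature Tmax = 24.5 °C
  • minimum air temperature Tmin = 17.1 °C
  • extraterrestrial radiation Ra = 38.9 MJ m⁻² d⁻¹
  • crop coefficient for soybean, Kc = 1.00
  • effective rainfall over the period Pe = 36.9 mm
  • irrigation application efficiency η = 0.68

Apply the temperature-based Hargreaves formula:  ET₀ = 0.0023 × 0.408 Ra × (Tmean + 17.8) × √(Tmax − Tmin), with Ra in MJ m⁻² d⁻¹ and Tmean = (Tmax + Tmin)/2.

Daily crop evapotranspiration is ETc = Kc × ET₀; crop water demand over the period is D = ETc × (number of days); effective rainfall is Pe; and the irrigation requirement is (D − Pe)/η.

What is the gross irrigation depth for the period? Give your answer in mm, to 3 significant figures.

120 mm

Tmean = (24.5 + 17.1)/2 = 20.80 °C
0.408 Ra = 0.408 × 38.9 = 15.8712 mm/d equivalent
ET₀ = 0.0023 × 15.8712 × (20.80 + 17.8) × √7.4 = 0.0023 × 15.8712 × 38.60 × 2.7203 = 3.8330 mm/d
ETc = Kc × ET₀ = 1.00 × 3.8330 = 3.8330 mm/d
Crop demand D = ETc × 31 d = 3.8330 × 31 = 118.823 mm
D − Pe = 118.823 − 36.9 = 81.923 mm
Gross irrigation = 81.923 / 0.68 = 120.475 mm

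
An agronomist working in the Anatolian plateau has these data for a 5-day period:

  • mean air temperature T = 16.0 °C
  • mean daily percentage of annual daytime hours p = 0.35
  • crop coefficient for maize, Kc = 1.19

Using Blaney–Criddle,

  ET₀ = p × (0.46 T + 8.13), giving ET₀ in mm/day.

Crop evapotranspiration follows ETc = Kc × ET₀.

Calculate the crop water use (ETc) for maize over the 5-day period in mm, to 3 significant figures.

32.3 mm

ET₀ = 0.35 × (0.46 × 16.0 + 8.13) = 0.35 × 15.490 = 5.4215 mm/d
ETc = Kc × ET₀ = 1.19 × 5.4215 = 6.4516 mm/d
Over 5 days: 6.4516 × 5 = 32.258 mm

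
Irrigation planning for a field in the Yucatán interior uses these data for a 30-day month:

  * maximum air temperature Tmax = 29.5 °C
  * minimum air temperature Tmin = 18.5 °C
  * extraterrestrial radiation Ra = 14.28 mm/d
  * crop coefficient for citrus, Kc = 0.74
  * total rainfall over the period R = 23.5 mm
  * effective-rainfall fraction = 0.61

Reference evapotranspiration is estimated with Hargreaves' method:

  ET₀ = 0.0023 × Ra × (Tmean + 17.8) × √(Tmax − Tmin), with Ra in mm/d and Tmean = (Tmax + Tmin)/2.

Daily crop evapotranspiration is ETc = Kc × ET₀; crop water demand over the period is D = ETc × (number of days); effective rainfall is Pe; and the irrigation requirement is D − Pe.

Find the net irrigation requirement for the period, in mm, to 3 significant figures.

86.7 mm

Tmean = (29.5 + 18.5)/2 = 24.00 °C
ET₀ = 0.0023 × 14.28 × (24.00 + 17.8) × √11.0 = 0.0023 × 14.28 × 41.80 × 3.3166 = 4.5533 mm/d
ETc = Kc × ET₀ = 0.74 × 4.5533 = 3.3694 mm/d
Crop demand D = ETc × 30 d = 3.3694 × 30 = 101.082 mm
Pe = 0.61 × 23.5 = 14.335 mm
D − Pe = 101.082 − 14.335 = 86.747 mm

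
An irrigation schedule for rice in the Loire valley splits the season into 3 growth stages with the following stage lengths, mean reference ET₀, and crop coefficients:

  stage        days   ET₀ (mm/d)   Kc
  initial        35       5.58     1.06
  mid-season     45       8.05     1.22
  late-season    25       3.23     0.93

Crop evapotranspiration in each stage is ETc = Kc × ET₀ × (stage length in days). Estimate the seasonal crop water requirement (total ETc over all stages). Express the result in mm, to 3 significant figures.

724 mm

initial: 1.06 × 5.58 × 35 = 207.02 mm
mid-season: 1.22 × 8.05 × 45 = 441.95 mm
late-season: 0.93 × 3.23 × 25 = 75.10 mm
Seasonal total = 724.07 mm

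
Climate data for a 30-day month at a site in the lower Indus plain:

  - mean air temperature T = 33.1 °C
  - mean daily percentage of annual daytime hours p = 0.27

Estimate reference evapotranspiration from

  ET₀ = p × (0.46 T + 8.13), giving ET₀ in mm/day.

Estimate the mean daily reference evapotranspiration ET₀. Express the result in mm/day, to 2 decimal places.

6.31 mm/day

ET₀ = 0.27 × (0.46 × 33.1 + 8.13) = 0.27 × 23.356 = 6.3061 mm/d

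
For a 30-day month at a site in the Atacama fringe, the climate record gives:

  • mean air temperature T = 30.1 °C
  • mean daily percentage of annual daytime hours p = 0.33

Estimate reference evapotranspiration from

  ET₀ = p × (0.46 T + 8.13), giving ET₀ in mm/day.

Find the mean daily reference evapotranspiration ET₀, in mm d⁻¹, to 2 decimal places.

ET₀ = 0.33 × (0.46 × 30.1 + 8.13) = 0.33 × 21.976 = 7.2521 mm/d

7.25 mm d⁻¹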